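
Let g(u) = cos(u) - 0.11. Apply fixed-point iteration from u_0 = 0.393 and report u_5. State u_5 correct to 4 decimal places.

0.6943

u_1 = g(0.393000) = 0.813764
u_2 = g(0.813764) = 0.576767
u_3 = g(0.576767) = 0.728230
u_4 = g(0.728230) = 0.636354
u_5 = g(0.636354) = 0.694268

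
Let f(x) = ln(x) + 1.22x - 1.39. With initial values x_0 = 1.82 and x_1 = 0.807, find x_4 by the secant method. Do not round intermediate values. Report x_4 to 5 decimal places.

1.07786

Secant update: x_(k+1) = x_k − f(x_k)·(x_k − x_(k-1))/(f(x_k) − f(x_(k-1))).
f(x_0) = 1.429237, f(x_1) = -0.619892
x_2 = 0.807000 - (-0.619892)·(0.807000 - 1.820000)/(-0.619892 - (1.429237)) = 1.113448; f(x_2) = 0.075867
x_3 = 1.113448 - (0.075867)·(1.113448 - 0.807000)/(0.075867 - (-0.619892)) = 1.080032; f(x_3) = 0.004629
x_4 = 1.080032 - (0.004629)·(1.080032 - 1.113448)/(0.004629 - (0.075867)) = 1.077860; f(x_4) = -0.000032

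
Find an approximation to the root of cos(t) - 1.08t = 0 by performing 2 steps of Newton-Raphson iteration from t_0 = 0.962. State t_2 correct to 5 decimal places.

Newton update: t ← t − f(t)/f'(t).
f'(t) = -sin(t) - 1.08
t_0 = 0.962000: f = -0.467080, f' = -1.900337 → t_1 = 0.962000 - (-0.467080)/(-1.900337) = 0.716212
t_1 = 0.716212: f = -0.019211, f' = -1.736532 → t_2 = 0.716212 - (-0.019211)/(-1.736532) = 0.705149

0.70515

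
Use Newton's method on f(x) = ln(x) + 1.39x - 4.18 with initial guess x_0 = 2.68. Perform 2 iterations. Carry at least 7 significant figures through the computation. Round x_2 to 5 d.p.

Newton update: x ← x − f(x)/f'(x).
f'(x) = 1/x + 1.39
x_0 = 2.680000: f = 0.531017, f' = 1.763134 → x_1 = 2.680000 - (0.531017)/(1.763134) = 2.378822
x_1 = 2.378822: f = -0.006832, f' = 1.810376 → x_2 = 2.378822 - (-0.006832)/(1.810376) = 2.382596

2.38260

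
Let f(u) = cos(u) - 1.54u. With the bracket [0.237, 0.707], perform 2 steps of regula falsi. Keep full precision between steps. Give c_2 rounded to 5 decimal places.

f(0.237000) = 0.607067, f(0.707000) = -0.328466
step 1: c = 0.541983, f(c) = 0.022034 > 0 → new bracket [0.541983, 0.707000]
step 2: c = 0.552357, f(c) = 0.000661 > 0 → new bracket [0.552357, 0.707000]

0.55236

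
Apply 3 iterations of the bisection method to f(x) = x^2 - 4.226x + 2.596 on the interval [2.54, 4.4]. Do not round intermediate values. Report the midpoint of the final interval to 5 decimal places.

3.58625

f(2.540000) = -1.686440, f(4.400000) = 3.361600 (opposite signs)
step 1: m = 3.470000, f(m) = -0.027320 < 0 → root in [3.470000, 4.400000]
step 2: m = 3.935000, f(m) = 1.450915 > 0 → root in [3.470000, 3.935000]
step 3: m = 3.702500, f(m) = 0.657741 > 0 → root in [3.470000, 3.702500]
Midpoint of [3.470000, 3.702500] = 3.586250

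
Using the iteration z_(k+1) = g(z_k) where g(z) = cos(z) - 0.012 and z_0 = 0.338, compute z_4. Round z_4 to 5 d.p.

z_1 = g(0.338000) = 0.931420
z_2 = g(0.931420) = 0.584695
z_3 = g(0.584695) = 0.821880
z_4 = g(0.821880) = 0.668845

0.66885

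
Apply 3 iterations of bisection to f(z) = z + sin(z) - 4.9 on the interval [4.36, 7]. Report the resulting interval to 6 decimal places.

[5.350000, 5.680000]

f(4.360000) = -1.478551, f(7.000000) = 2.756987 (opposite signs)
step 1: m = 5.680000, f(m) = 0.212731 > 0 → root in [4.360000, 5.680000]
step 2: m = 5.020000, f(m) = -0.833060 < 0 → root in [5.020000, 5.680000]
step 3: m = 5.350000, f(m) = -0.353520 < 0 → root in [5.350000, 5.680000]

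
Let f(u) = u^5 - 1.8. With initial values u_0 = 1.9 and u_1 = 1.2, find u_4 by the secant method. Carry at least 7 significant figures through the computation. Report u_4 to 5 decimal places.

1.12533

Secant update: u_(k+1) = u_k − f(u_k)·(u_k − u_(k-1))/(f(u_k) − f(u_(k-1))).
f(u_0) = 22.960990, f(u_1) = 0.688320
u_2 = 1.200000 - (0.688320)·(1.200000 - 1.900000)/(0.688320 - (22.960990)) = 1.178367; f(u_2) = 0.471972
u_3 = 1.178367 - (0.471972)·(1.178367 - 1.200000)/(0.471972 - (0.688320)) = 1.131174; f(u_3) = 0.052025
u_4 = 1.131174 - (0.052025)·(1.131174 - 1.178367)/(0.052025 - (0.471972)) = 1.125327; f(u_4) = 0.004656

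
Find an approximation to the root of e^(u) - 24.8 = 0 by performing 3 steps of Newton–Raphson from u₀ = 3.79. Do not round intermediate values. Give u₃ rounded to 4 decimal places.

3.2109

f'(u) = e^(u)
u_0 = 3.790000: f = 19.456400, f' = 44.256400 → u_1 = 3.790000 - (19.456400)/(44.256400) = 3.350371
u_1 = 3.350371: f = 3.713308, f' = 28.513308 → u_2 = 3.350371 - (3.713308)/(28.513308) = 3.220140
u_2 = 3.220140: f = 0.231630, f' = 25.031630 → u_3 = 3.220140 - (0.231630)/(25.031630) = 3.210887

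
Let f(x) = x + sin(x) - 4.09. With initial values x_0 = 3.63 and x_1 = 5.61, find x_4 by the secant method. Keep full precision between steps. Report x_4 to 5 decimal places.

f(x_0) = -0.929220, f(x_1) = 0.896520
x_2 = 5.610000 - (0.896520)·(5.610000 - 3.630000)/(0.896520 - (-0.929220)) = 4.637731; f(x_2) = -0.449483
x_3 = 4.637731 - (-0.449483)·(4.637731 - 5.610000)/(-0.449483 - (0.896520)) = 4.962410; f(x_3) = -0.096498
x_4 = 4.962410 - (-0.096498)·(4.962410 - 4.637731)/(-0.096498 - (-0.449483)) = 5.051169; f(x_4) = 0.018008

5.05117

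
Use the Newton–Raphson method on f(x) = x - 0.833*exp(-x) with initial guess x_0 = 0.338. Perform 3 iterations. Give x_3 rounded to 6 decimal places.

0.503483

f'(x) = 1 + 0.833*exp(-x)
x_0 = 0.338000: f = -0.256092, f' = 1.594092 → x_1 = 0.338000 - (-0.256092)/(1.594092) = 0.498651
x_1 = 0.498651: f = -0.007272, f' = 1.505922 → x_2 = 0.498651 - (-0.007272)/(1.505922) = 0.503479
x_2 = 0.503479: f = -0.000006, f' = 1.503485 → x_3 = 0.503479 - (-0.000006)/(1.503485) = 0.503483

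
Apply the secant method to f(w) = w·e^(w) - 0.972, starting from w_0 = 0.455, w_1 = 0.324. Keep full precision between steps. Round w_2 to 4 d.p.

0.5790

f(w_0) = -0.254841, f(w_1) = -0.524022
w_2 = 0.324000 - (-0.524022)·(0.324000 - 0.455000)/(-0.524022 - (-0.254841)) = 0.579021; f(w_2) = 0.061143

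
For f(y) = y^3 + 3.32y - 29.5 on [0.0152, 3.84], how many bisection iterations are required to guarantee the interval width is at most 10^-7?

Initial width b − a = 3.84 − 0.0152 = 3.824800.
After n steps the width is (b−a)/2^n; need (b−a)/2^n ≤ 10^-7.
So n ≥ log₂(3.824800/10^-7) = log₂(38248000.0000) ≈ 25.1889.
Hence n = 26.

26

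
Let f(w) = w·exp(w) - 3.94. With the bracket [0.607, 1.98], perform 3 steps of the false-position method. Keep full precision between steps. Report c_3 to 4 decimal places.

1.1289

False-position update: c = (a·f(b) − b·f(a))/(f(b) − f(a)); replace the endpoint whose sign matches f(c).
f(0.607000) = -2.826205, f(1.980000) = 10.400631
step 1: c = 0.900372, f(c) = -1.724620 < 0 → new bracket [0.900372, 1.980000]
step 2: c = 1.053931, f(c) = -0.916369 < 0 → new bracket [1.053931, 1.980000]
step 3: c = 1.128918, f(c) = -0.449040 < 0 → new bracket [1.128918, 1.980000]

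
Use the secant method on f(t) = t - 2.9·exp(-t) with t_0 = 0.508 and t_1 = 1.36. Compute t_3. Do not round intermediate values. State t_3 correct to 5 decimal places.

1.02906

f(t_0) = -1.236924, f(t_1) = 0.615684
t_2 = 1.360000 - (0.615684)·(1.360000 - 0.508000)/(0.615684 - (-1.236924)) = 1.076852; f(t_2) = 0.088919
t_3 = 1.076852 - (0.088919)·(1.076852 - 1.360000)/(0.088919 - (0.615684)) = 1.029056; f(t_3) = -0.007243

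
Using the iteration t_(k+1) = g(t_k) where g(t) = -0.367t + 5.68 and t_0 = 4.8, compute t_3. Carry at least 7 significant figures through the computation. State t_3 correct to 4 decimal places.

t_1 = g(4.800000) = 3.918400
t_2 = g(3.918400) = 4.241947
t_3 = g(4.241947) = 4.123205

4.1232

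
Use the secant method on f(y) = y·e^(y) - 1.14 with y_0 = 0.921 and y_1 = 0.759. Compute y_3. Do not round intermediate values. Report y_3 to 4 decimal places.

Secant update: y_(k+1) = y_k − f(y_k)·(y_k − y_(k-1))/(f(y_k) − f(y_(k-1))).
f(y_0) = 1.173369, f(y_1) = 0.481330
y_2 = 0.759000 - (0.481330)·(0.759000 - 0.921000)/(0.481330 - (1.173369)) = 0.646325; f(y_2) = 0.093521
y_3 = 0.646325 - (0.093521)·(0.646325 - 0.759000)/(0.093521 - (0.481330)) = 0.619153; f(y_3) = 0.009988

0.6192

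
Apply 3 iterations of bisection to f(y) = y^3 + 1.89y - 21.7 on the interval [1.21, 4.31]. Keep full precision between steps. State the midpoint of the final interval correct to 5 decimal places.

f(1.210000) = -17.641539, f(4.310000) = 66.508891 (opposite signs)
step 1: m = 2.760000, f(m) = 4.540976 > 0 → root in [1.210000, 2.760000]
step 2: m = 1.985000, f(m) = -10.127003 < 0 → root in [1.985000, 2.760000]
step 3: m = 2.372500, f(m) = -3.861751 < 0 → root in [2.372500, 2.760000]
Midpoint of [2.372500, 2.760000] = 2.566250

2.56625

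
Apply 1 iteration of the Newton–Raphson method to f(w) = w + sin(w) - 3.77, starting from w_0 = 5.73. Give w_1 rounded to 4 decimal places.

Newton update: w ← w − f(w)/f'(w).
f'(w) = 1 + cos(w)
w_0 = 5.730000: f = 1.434600, f' = 1.850855 → w_1 = 5.730000 - (1.434600)/(1.850855) = 4.954899

4.9549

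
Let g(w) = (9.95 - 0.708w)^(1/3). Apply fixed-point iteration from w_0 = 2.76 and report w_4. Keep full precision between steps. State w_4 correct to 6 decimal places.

w_1 = g(2.760000) = 1.999660
w_2 = g(1.999660) = 2.043564
w_3 = g(2.043564) = 2.041080
w_4 = g(2.041080) = 2.041221

2.041221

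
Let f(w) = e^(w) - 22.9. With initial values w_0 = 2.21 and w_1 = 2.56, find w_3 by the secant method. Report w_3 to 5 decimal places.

3.03144

f(w_0) = -13.784284, f(w_1) = -9.964183
w_2 = 2.560000 - (-9.964183)·(2.560000 - 2.210000)/(-9.964183 - (-13.784284)) = 3.472925; f(w_2) = 9.330866
w_3 = 3.472925 - (9.330866)·(3.472925 - 2.560000)/(9.330866 - (-9.964183)) = 3.031445; f(w_3) = -2.172846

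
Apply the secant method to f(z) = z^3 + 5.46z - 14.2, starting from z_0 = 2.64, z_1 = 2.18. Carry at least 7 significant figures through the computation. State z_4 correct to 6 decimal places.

1.701256

Secant update: z_(k+1) = z_k − f(z_k)·(z_k − z_(k-1))/(f(z_k) − f(z_(k-1))).
f(z_0) = 18.614144, f(z_1) = 8.063032
z_2 = 2.180000 - (8.063032)·(2.180000 - 2.640000)/(8.063032 - (18.614144)) = 1.828474; f(z_2) = 1.896630
z_3 = 1.828474 - (1.896630)·(1.828474 - 2.180000)/(1.896630 - (8.063032)) = 1.720353; f(z_3) = 0.284708
z_4 = 1.720353 - (0.284708)·(1.720353 - 1.828474)/(0.284708 - (1.896630)) = 1.701256; f(z_4) = 0.012755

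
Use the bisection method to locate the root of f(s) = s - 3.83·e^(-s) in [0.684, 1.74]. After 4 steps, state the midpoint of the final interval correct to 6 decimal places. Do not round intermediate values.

1.179000

f(0.684000) = -1.248597, f(1.740000) = 1.067757 (opposite signs)
step 1: m = 1.212000, f(m) = 0.072186 > 0 → root in [0.684000, 1.212000]
step 2: m = 0.948000, f(m) = -0.536184 < 0 → root in [0.948000, 1.212000]
step 3: m = 1.080000, f(m) = -0.220651 < 0 → root in [1.080000, 1.212000]
step 4: m = 1.146000, f(m) = -0.071579 < 0 → root in [1.146000, 1.212000]
Midpoint of [1.146000, 1.212000] = 1.179000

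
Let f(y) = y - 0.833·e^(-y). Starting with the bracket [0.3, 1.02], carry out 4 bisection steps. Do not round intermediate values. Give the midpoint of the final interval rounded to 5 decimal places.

f(0.300000) = -0.317102, f(1.020000) = 0.719624 (opposite signs)
step 1: m = 0.660000, f(m) = 0.229463 > 0 → root in [0.300000, 0.660000]
step 2: m = 0.480000, f(m) = -0.035447 < 0 → root in [0.480000, 0.660000]
step 3: m = 0.570000, f(m) = 0.098917 > 0 → root in [0.480000, 0.570000]
step 4: m = 0.525000, f(m) = 0.032234 > 0 → root in [0.480000, 0.525000]
Midpoint of [0.480000, 0.525000] = 0.502500

0.50250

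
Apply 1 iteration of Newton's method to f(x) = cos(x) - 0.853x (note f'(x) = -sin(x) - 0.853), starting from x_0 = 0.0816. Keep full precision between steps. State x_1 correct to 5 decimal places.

1.07364

x_0 = 0.081600: f = 0.927068, f' = -0.934509 → x_1 = 0.081600 - (0.927068)/(-0.934509) = 1.073637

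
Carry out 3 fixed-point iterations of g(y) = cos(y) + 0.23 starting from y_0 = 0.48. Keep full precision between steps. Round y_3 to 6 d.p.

1.014823

y_1 = g(0.480000) = 1.116995
y_2 = g(1.116995) = 0.668385
y_3 = g(0.668385) = 1.014823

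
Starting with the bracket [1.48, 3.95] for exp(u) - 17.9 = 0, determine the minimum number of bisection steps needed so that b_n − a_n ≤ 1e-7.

Initial width b − a = 3.95 − 1.48 = 2.470000.
After n steps the width is (b−a)/2^n; need (b−a)/2^n ≤ 1e-7.
So n ≥ log₂(2.470000/1e-7) = log₂(24700000.0000) ≈ 24.5580.
Hence n = 25.

25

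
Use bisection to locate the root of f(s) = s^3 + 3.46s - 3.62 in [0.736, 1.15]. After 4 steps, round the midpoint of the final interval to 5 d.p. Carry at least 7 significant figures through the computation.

0.85244

f(0.736000) = -0.674752, f(1.150000) = 1.879875 (opposite signs)
step 1: m = 0.943000, f(m) = 0.481342 > 0 → root in [0.736000, 0.943000]
step 2: m = 0.839500, f(m) = -0.123684 < 0 → root in [0.839500, 0.943000]
step 3: m = 0.891250, f(m) = 0.171669 > 0 → root in [0.839500, 0.891250]
step 4: m = 0.865375, f(m) = 0.022254 > 0 → root in [0.839500, 0.865375]
Midpoint of [0.839500, 0.865375] = 0.852437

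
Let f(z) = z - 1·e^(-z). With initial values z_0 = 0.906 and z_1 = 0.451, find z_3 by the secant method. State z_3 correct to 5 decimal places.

f(z_0) = 0.501862, f(z_1) = -0.185991
z_2 = 0.451000 - (-0.185991)·(0.451000 - 0.906000)/(-0.185991 - (0.501862)) = 0.574029; f(z_2) = 0.010777
z_3 = 0.574029 - (0.010777)·(0.574029 - 0.451000)/(0.010777 - (-0.185991)) = 0.567290; f(z_3) = 0.000231

0.56729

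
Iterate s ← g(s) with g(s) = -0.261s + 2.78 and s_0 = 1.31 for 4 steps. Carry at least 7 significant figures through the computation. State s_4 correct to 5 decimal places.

s_1 = g(1.310000) = 2.438090
s_2 = g(2.438090) = 2.143659
s_3 = g(2.143659) = 2.220505
s_4 = g(2.220505) = 2.200448

2.20045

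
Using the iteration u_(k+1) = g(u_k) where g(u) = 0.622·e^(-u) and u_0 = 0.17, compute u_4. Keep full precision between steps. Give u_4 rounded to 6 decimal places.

u_1 = g(0.170000) = 0.524760
u_2 = g(0.524760) = 0.368036
u_3 = g(0.368036) = 0.430481
u_4 = g(0.430481) = 0.404422

0.404422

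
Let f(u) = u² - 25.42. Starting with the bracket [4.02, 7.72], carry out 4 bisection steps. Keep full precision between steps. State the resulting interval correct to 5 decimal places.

f(4.020000) = -9.259600, f(7.720000) = 34.178400 (opposite signs)
step 1: m = 5.870000, f(m) = 9.036900 > 0 → root in [4.020000, 5.870000]
step 2: m = 4.945000, f(m) = -0.966975 < 0 → root in [4.945000, 5.870000]
step 3: m = 5.407500, f(m) = 3.821056 > 0 → root in [4.945000, 5.407500]
step 4: m = 5.176250, f(m) = 1.373564 > 0 → root in [4.945000, 5.176250]

[4.94500, 5.17625]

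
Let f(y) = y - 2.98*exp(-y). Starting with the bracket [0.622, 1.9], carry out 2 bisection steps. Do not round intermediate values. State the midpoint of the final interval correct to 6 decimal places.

f(0.622000) = -0.977871, f(1.900000) = 1.454286 (opposite signs)
step 1: m = 1.261000, f(m) = 0.416556 > 0 → root in [0.622000, 1.261000]
step 2: m = 0.941500, f(m) = -0.220826 < 0 → root in [0.941500, 1.261000]
Midpoint of [0.941500, 1.261000] = 1.101250

1.101250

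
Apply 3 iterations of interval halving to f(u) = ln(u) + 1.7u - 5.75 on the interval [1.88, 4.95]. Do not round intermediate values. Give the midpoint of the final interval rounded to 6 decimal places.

f(1.880000) = -1.922728, f(4.950000) = 4.264388 (opposite signs)
step 1: m = 3.415000, f(m) = 1.283677 > 0 → root in [1.880000, 3.415000]
step 2: m = 2.647500, f(m) = -0.275634 < 0 → root in [2.647500, 3.415000]
step 3: m = 3.031250, f(m) = 0.512100 > 0 → root in [2.647500, 3.031250]
Midpoint of [2.647500, 3.031250] = 2.839375

2.839375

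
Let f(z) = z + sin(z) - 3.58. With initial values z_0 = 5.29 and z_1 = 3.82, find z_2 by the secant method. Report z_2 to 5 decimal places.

f(z_0) = 0.872231, f(z_1) = -0.387554
z_2 = 3.820000 - (-0.387554)·(3.820000 - 5.290000)/(-0.387554 - (0.872231)) = 4.272224; f(z_2) = -0.212458

4.27222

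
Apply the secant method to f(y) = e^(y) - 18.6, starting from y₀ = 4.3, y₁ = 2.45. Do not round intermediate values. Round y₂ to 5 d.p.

f(y_0) = 55.099794, f(y_1) = -7.011653
y_2 = 2.450000 - (-7.011653)·(2.450000 - 4.300000)/(-7.011653 - (55.099794)) = 2.658843; f(y_2) = -4.320238

2.65884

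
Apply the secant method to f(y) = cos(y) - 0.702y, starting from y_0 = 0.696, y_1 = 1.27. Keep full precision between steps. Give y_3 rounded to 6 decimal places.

0.892247

Secant update: y_(k+1) = y_k − f(y_k)·(y_k − y_(k-1))/(f(y_k) − f(y_(k-1))).
f(y_0) = 0.278821, f(y_1) = -0.595259
y_2 = 1.270000 - (-0.595259)·(1.270000 - 0.696000)/(-0.595259 - (0.278821)) = 0.879099; f(y_2) = 0.020718
y_3 = 0.879099 - (0.020718)·(0.879099 - 1.270000)/(0.020718 - (-0.595259)) = 0.892247; f(y_3) = 0.001308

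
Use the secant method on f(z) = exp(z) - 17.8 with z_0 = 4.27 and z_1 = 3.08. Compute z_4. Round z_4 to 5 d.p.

2.87973

Secant update: z_(k+1) = z_k − f(z_k)·(z_k − z_(k-1))/(f(z_k) − f(z_(k-1))).
f(z_0) = 53.721636, f(z_1) = 3.958402
z_2 = 3.080000 - (3.958402)·(3.080000 - 4.270000)/(3.958402 - (53.721636)) = 2.985342; f(z_2) = 1.993266
z_3 = 2.985342 - (1.993266)·(2.985342 - 3.080000)/(1.993266 - (3.958402)) = 2.889329; f(z_3) = 0.181233
z_4 = 2.889329 - (0.181233)·(2.889329 - 2.985342)/(0.181233 - (1.993266)) = 2.879726; f(z_4) = 0.009388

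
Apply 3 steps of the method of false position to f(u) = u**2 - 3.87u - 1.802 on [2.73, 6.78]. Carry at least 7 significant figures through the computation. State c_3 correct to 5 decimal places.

f(2.730000) = -4.914200, f(6.780000) = 17.927800
step 1: c = 3.601312, f(c) = -2.769629 < 0 → new bracket [3.601312, 6.780000]
step 2: c = 4.026669, f(c) = -1.171148 < 0 → new bracket [4.026669, 6.780000]
step 3: c = 4.195503, f(c) = -0.436352 < 0 → new bracket [4.195503, 6.780000]

4.19550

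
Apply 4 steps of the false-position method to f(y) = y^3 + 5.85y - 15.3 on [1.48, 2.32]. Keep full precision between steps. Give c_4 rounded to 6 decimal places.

1.729801

f(1.480000) = -3.400208, f(2.320000) = 10.759168
step 1: c = 1.681716, f(c) = -0.705783 < 0 → new bracket [1.681716, 2.320000]
step 2: c = 1.721009, f(c) = -0.134690 < 0 → new bracket [1.721009, 2.320000]
step 3: c = 1.728415, f(c) = -0.025277 < 0 → new bracket [1.728415, 2.320000]
step 4: c = 1.729801, f(c) = -0.004729 < 0 → new bracket [1.729801, 2.320000]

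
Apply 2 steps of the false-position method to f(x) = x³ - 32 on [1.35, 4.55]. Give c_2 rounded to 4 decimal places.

2.8780

False-position update: c = (a·f(b) − b·f(a))/(f(b) − f(a)); replace the endpoint whose sign matches f(c).
f(1.350000) = -29.539625, f(4.550000) = 62.196375
step 1: c = 2.380422, f(c) = -18.511554 < 0 → new bracket [2.380422, 4.550000]
step 2: c = 2.878047, f(c) = -8.160697 < 0 → new bracket [2.878047, 4.550000]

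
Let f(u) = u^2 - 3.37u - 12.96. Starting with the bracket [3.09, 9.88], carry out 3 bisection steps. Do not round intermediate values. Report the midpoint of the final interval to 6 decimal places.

6.060625

f(3.090000) = -13.825200, f(9.880000) = 51.358800 (opposite signs)
step 1: m = 6.485000, f(m) = 7.240775 > 0 → root in [3.090000, 6.485000]
step 2: m = 4.787500, f(m) = -6.173719 < 0 → root in [4.787500, 6.485000]
step 3: m = 5.636250, f(m) = -0.186848 < 0 → root in [5.636250, 6.485000]
Midpoint of [5.636250, 6.485000] = 6.060625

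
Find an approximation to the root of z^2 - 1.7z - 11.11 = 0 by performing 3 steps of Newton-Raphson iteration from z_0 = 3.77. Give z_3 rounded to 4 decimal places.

f'(z) = 2z - 1.7
z_0 = 3.770000: f = -3.306100, f' = 5.840000 → z_1 = 3.770000 - (-3.306100)/(5.840000) = 4.336113
z_1 = 4.336113: f = 0.320484, f' = 6.972226 → z_2 = 4.336113 - (0.320484)/(6.972226) = 4.290147
z_2 = 4.290147: f = 0.002113, f' = 6.880294 → z_3 = 4.290147 - (0.002113)/(6.880294) = 4.289840

4.2898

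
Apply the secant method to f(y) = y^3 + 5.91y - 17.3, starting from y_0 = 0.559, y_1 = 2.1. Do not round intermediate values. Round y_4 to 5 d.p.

f(y_0) = -13.821633, f(y_1) = 4.372000
y_2 = 2.100000 - (4.372000)·(2.100000 - 0.559000)/(4.372000 - (-13.821633)) = 1.729692; f(y_2) = -1.902572
y_3 = 1.729692 - (-1.902572)·(1.729692 - 2.100000)/(-1.902572 - (4.372000)) = 1.841976; f(y_3) = -0.164320
y_4 = 1.841976 - (-0.164320)·(1.841976 - 1.729692)/(-0.164320 - (-1.902572)) = 1.852591; f(y_4) = 0.007076

1.85259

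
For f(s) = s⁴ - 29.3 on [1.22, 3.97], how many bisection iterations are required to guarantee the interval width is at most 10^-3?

Initial width b − a = 3.97 − 1.22 = 2.750000.
After n steps the width is (b−a)/2^n; need (b−a)/2^n ≤ 10^-3.
So n ≥ log₂(2.750000/10^-3) = log₂(2750.0000) ≈ 11.4252.
Hence n = 12.

12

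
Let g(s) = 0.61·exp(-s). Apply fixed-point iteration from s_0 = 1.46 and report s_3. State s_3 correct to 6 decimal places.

0.359255

s_1 = g(1.460000) = 0.141664
s_2 = g(0.141664) = 0.529427
s_3 = g(0.529427) = 0.359255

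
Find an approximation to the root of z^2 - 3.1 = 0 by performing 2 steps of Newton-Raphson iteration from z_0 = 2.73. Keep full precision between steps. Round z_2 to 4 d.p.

1.7683

f'(z) = 2z
z_0 = 2.730000: f = 4.352900, f' = 5.460000 → z_1 = 2.730000 - (4.352900)/(5.460000) = 1.932766
z_1 = 1.932766: f = 0.635583, f' = 3.865531 → z_2 = 1.932766 - (0.635583)/(3.865531) = 1.768342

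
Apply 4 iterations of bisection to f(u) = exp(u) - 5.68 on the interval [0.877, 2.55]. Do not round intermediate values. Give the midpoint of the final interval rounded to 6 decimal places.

f(0.877000) = -3.276322, f(2.550000) = 7.127104 (opposite signs)
step 1: m = 1.713500, f(m) = -0.131653 < 0 → root in [1.713500, 2.550000]
step 2: m = 2.131750, f(m) = 2.749606 > 0 → root in [1.713500, 2.131750]
step 3: m = 1.922625, f(m) = 1.158887 > 0 → root in [1.713500, 1.922625]
step 4: m = 1.818062, f(m) = 0.479912 > 0 → root in [1.713500, 1.818062]
Midpoint of [1.713500, 1.818062] = 1.765781

1.765781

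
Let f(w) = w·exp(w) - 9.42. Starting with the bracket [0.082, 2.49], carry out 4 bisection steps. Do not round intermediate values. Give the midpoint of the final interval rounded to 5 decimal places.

f(0.082000) = -9.330993, f(2.490000) = 20.612578 (opposite signs)
step 1: m = 1.286000, f(m) = -4.766886 < 0 → root in [1.286000, 2.490000]
step 2: m = 1.888000, f(m) = 3.052398 > 0 → root in [1.286000, 1.888000]
step 3: m = 1.587000, f(m) = -1.661062 < 0 → root in [1.587000, 1.888000]
step 4: m = 1.737500, f(m) = 0.454417 > 0 → root in [1.587000, 1.737500]
Midpoint of [1.587000, 1.737500] = 1.662250

1.66225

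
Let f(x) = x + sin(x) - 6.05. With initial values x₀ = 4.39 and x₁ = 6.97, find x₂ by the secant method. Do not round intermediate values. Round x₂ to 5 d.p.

6.00677

Secant update: x_(k+1) = x_k − f(x_k)·(x_k − x_(k-1))/(f(x_k) − f(x_(k-1))).
f(x_0) = -2.608481, f(x_1) = 1.554077
x_2 = 6.970000 - (1.554077)·(6.970000 - 4.390000)/(1.554077 - (-2.608481)) = 6.006766; f(x_2) = -0.316147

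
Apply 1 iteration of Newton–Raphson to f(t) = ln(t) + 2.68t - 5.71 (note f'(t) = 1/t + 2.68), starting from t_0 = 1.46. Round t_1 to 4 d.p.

t_0 = 1.460000: f = -1.418764, f' = 3.364932 → t_1 = 1.460000 - (-1.418764)/(3.364932) = 1.881632

1.8816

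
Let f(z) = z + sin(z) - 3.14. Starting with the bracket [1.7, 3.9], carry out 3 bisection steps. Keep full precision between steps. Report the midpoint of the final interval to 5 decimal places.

2.93750

f(1.700000) = -0.448335, f(3.900000) = 0.072234 (opposite signs)
step 1: m = 2.800000, f(m) = -0.005012 < 0 → root in [2.800000, 3.900000]
step 2: m = 3.350000, f(m) = 0.003098 > 0 → root in [2.800000, 3.350000]
step 3: m = 3.075000, f(m) = 0.001543 > 0 → root in [2.800000, 3.075000]
Midpoint of [2.800000, 3.075000] = 2.937500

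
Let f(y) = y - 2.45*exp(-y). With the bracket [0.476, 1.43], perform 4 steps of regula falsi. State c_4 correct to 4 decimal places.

f(0.476000) = -1.046096, f(1.430000) = 0.843693
step 1: c = 1.004088, f(c) = 0.106461 > 0 → new bracket [0.476000, 1.004088]
step 2: c = 0.955309, f(c) = 0.012811 > 0 → new bracket [0.476000, 0.955309]
step 3: c = 0.949510, f(c) = 0.001531 > 0 → new bracket [0.476000, 0.949510]
step 4: c = 0.948818, f(c) = 0.000183 > 0 → new bracket [0.476000, 0.948818]

0.9488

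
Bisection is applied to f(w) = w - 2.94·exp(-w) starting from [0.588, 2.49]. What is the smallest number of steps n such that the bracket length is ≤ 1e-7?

Initial width b − a = 2.49 − 0.588 = 1.902000.
After n steps the width is (b−a)/2^n; need (b−a)/2^n ≤ 1e-7.
So n ≥ log₂(1.902000/1e-7) = log₂(19020000.0000) ≈ 24.1810.
Hence n = 25.

25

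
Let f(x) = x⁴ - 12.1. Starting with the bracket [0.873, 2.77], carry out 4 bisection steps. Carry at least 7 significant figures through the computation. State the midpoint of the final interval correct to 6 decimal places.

1.880781

f(0.873000) = -11.519159, f(2.770000) = 46.773394 (opposite signs)
step 1: m = 1.821500, f(m) = -1.091790 < 0 → root in [1.821500, 2.770000]
step 2: m = 2.295750, f(m) = 15.677834 > 0 → root in [1.821500, 2.295750]
step 3: m = 2.058625, f(m) = 5.860109 > 0 → root in [1.821500, 2.058625]
step 4: m = 1.940063, f(m) = 2.066510 > 0 → root in [1.821500, 1.940063]
Midpoint of [1.821500, 1.940063] = 1.880781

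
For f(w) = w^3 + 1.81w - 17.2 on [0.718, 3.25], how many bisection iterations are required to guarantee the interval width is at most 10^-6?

22

Initial width b − a = 3.25 − 0.718 = 2.532000.
After n steps the width is (b−a)/2^n; need (b−a)/2^n ≤ 10^-6.
So n ≥ log₂(2.532000/10^-6) = log₂(2532000.0000) ≈ 21.2718.
Hence n = 22.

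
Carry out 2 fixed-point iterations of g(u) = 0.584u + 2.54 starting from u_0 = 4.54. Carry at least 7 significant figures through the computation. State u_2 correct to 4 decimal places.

5.5718

u_1 = g(4.540000) = 5.191360
u_2 = g(5.191360) = 5.571754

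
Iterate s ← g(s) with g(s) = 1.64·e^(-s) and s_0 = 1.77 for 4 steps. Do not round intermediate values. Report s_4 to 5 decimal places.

s_1 = g(1.770000) = 0.279346
s_2 = g(0.279346) = 1.240296
s_3 = g(1.240296) = 0.474450
s_4 = g(0.474450) = 1.020453

1.02045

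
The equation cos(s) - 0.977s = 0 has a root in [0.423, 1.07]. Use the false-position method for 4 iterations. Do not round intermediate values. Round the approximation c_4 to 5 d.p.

False-position update: c = (a·f(b) − b·f(a))/(f(b) − f(a)); replace the endpoint whose sign matches f(c).
f(0.423000) = 0.498591, f(1.070000) = -0.565266
step 1: c = 0.726225, f(c) = 0.038164 > 0 → new bracket [0.726225, 1.070000]
step 2: c = 0.747967, f(c) = 0.002309 > 0 → new bracket [0.747967, 1.070000]
step 3: c = 0.749277, f(c) = 0.000137 > 0 → new bracket [0.749277, 1.070000]
step 4: c = 0.749355, f(c) = 0.000008 > 0 → new bracket [0.749355, 1.070000]

0.74936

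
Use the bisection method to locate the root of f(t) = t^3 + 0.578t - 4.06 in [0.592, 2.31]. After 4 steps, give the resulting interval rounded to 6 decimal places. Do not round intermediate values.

f(0.592000) = -3.510349, f(2.310000) = 9.601571 (opposite signs)
step 1: m = 1.451000, f(m) = -0.166385 < 0 → root in [1.451000, 2.310000]
step 2: m = 1.880500, f(m) = 3.676904 > 0 → root in [1.451000, 1.880500]
step 3: m = 1.665750, f(m) = 1.524798 > 0 → root in [1.451000, 1.665750]
step 4: m = 1.558375, f(m) = 0.625305 > 0 → root in [1.451000, 1.558375]

[1.451000, 1.558375]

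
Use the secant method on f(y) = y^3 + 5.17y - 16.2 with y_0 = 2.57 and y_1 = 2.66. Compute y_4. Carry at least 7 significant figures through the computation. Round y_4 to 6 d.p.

f(y_0) = 14.061493, f(y_1) = 16.373296
y_2 = 2.660000 - (16.373296)·(2.660000 - 2.570000)/(16.373296 - (14.061493)) = 2.022577; f(y_2) = 2.530715
y_3 = 2.022577 - (2.530715)·(2.022577 - 2.660000)/(2.530715 - (16.373296)) = 1.906043; f(y_3) = 0.578889
y_4 = 1.906043 - (0.578889)·(1.906043 - 2.022577)/(0.578889 - (2.530715)) = 1.871480; f(y_4) = 0.030290

1.871480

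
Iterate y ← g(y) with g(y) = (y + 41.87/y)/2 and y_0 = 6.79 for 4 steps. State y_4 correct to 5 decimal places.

6.47070

y_1 = g(6.790000) = 6.478211
y_2 = g(6.478211) = 6.470708
y_3 = g(6.470708) = 6.470703
y_4 = g(6.470703) = 6.470703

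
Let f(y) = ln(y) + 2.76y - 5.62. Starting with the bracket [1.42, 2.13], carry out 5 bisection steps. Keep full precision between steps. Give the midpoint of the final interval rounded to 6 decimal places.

f(1.420000) = -1.350143, f(2.130000) = 1.014922 (opposite signs)
step 1: m = 1.775000, f(m) = -0.147200 < 0 → root in [1.775000, 2.130000]
step 2: m = 1.952500, f(m) = 0.438011 > 0 → root in [1.775000, 1.952500]
step 3: m = 1.863750, f(m) = 0.146541 > 0 → root in [1.775000, 1.863750]
step 4: m = 1.819375, f(m) = -0.000032 < 0 → root in [1.819375, 1.863750]
step 5: m = 1.841562, f(m) = 0.073327 > 0 → root in [1.819375, 1.841562]
Midpoint of [1.819375, 1.841562] = 1.830469

1.830469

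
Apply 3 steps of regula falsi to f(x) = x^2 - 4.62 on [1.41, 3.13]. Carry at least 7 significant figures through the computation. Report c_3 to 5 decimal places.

2.14370

f(1.410000) = -2.631900, f(3.130000) = 5.176900
step 1: c = 1.989714, f(c) = -0.661040 < 0 → new bracket [1.989714, 3.130000]
step 2: c = 2.118830, f(c) = -0.130559 < 0 → new bracket [2.118830, 3.130000]
step 3: c = 2.143704, f(c) = -0.024533 < 0 → new bracket [2.143704, 3.130000]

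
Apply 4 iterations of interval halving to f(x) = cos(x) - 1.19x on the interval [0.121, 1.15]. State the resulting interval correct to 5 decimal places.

f(0.121000) = 0.848698, f(1.150000) = -0.960013 (opposite signs)
step 1: m = 0.635500, f(m) = 0.048530 > 0 → root in [0.635500, 1.150000]
step 2: m = 0.892750, f(m) = -0.435100 < 0 → root in [0.635500, 0.892750]
step 3: m = 0.764125, f(m) = -0.187321 < 0 → root in [0.635500, 0.764125]
step 4: m = 0.699812, f(m) = -0.067814 < 0 → root in [0.635500, 0.699812]

[0.63550, 0.69981]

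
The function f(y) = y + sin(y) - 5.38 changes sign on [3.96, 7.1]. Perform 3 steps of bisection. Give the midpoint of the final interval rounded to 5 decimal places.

5.72625

f(3.960000) = -2.150058, f(7.100000) = 2.448969 (opposite signs)
step 1: m = 5.530000, f(m) = -0.533966 < 0 → root in [5.530000, 7.100000]
step 2: m = 6.315000, f(m) = 0.966809 > 0 → root in [5.530000, 6.315000]
step 3: m = 5.922500, f(m) = 0.189584 > 0 → root in [5.530000, 5.922500]
Midpoint of [5.530000, 5.922500] = 5.726250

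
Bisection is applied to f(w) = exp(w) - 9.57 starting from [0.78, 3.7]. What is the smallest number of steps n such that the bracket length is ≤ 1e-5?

19

Initial width b − a = 3.7 − 0.78 = 2.920000.
After n steps the width is (b−a)/2^n; need (b−a)/2^n ≤ 1e-5.
So n ≥ log₂(2.920000/1e-5) = log₂(292000.0000) ≈ 18.1556.
Hence n = 19.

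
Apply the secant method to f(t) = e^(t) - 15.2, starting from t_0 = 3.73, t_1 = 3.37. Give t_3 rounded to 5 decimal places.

2.79186

f(t_0) = 26.479108, f(t_1) = 13.878527
t_2 = 3.370000 - (13.878527)·(3.370000 - 3.730000)/(13.878527 - (26.479108)) = 2.973489; f(t_2) = 4.360045
t_3 = 2.973489 - (4.360045)·(2.973489 - 3.370000)/(4.360045 - (13.878527)) = 2.791863; f(t_3) = 1.111375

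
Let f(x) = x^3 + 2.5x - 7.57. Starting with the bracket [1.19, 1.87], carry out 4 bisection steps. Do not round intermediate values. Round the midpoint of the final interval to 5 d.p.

1.55125

f(1.190000) = -2.909841, f(1.870000) = 3.644203 (opposite signs)
step 1: m = 1.530000, f(m) = -0.163423 < 0 → root in [1.530000, 1.870000]
step 2: m = 1.700000, f(m) = 1.593000 > 0 → root in [1.530000, 1.700000]
step 3: m = 1.615000, f(m) = 0.679783 > 0 → root in [1.530000, 1.615000]
step 4: m = 1.572500, f(m) = 0.249659 > 0 → root in [1.530000, 1.572500]
Midpoint of [1.530000, 1.572500] = 1.551250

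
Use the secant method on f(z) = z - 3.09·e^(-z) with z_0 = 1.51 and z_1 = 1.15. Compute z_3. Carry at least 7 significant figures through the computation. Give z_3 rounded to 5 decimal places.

f(z_0) = 0.827388, f(z_1) = 0.171592
z_2 = 1.150000 - (0.171592)·(1.150000 - 1.510000)/(0.171592 - (0.827388)) = 1.055804; f(z_2) = -0.019246
z_3 = 1.055804 - (-0.019246)·(1.055804 - 1.150000)/(-0.019246 - (0.171592)) = 1.065304; f(z_3) = 0.000418

1.06530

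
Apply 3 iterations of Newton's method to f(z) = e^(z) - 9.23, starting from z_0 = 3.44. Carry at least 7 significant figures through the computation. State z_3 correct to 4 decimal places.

f'(z) = e^(z)
z_0 = 3.440000: f = 21.956958, f' = 31.186958 → z_1 = 3.440000 - (21.956958)/(31.186958) = 2.735957
z_1 = 2.735957: f = 6.194498, f' = 15.424498 → z_2 = 2.735957 - (6.194498)/(15.424498) = 2.334356
z_2 = 2.334356: f = 1.092807, f' = 10.322807 → z_3 = 2.334356 - (1.092807)/(10.322807) = 2.228492

2.2285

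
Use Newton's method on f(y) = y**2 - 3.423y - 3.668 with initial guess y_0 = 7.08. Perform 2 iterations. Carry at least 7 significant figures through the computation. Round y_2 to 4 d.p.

f'(y) = 2y - 3.423
y_0 = 7.080000: f = 22.223560, f' = 10.737000 → y_1 = 7.080000 - (22.223560)/(10.737000) = 5.010189
y_1 = 5.010189: f = 4.284117, f' = 6.597378 → y_2 = 5.010189 - (4.284117)/(6.597378) = 4.360822

4.3608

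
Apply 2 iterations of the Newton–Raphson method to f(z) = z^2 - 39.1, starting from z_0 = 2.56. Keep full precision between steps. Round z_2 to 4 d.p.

6.6509

f'(z) = 2z
z_0 = 2.560000: f = -32.546400, f' = 5.120000 → z_1 = 2.560000 - (-32.546400)/(5.120000) = 8.916719
z_1 = 8.916719: f = 40.407873, f' = 17.833437 → z_2 = 8.916719 - (40.407873)/(17.833437) = 6.650870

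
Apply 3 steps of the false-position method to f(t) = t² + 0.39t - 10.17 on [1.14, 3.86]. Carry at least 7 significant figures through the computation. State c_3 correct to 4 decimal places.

False-position update: c = (a·f(b) − b·f(a))/(f(b) − f(a)); replace the endpoint whose sign matches f(c).
f(1.140000) = -8.425800, f(3.860000) = 6.235000
step 1: c = 2.703228, f(c) = -1.808298 < 0 → new bracket [2.703228, 3.860000]
step 2: c = 2.963294, f(c) = -0.233203 < 0 → new bracket [2.963294, 3.860000]
step 3: c = 2.995624, f(c) = -0.027945 < 0 → new bracket [2.995624, 3.860000]

2.9956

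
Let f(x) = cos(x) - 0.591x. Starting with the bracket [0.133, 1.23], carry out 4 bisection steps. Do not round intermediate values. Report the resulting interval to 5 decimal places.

[0.95575, 1.02431]

f(0.133000) = 0.912566, f(1.230000) = -0.392692 (opposite signs)
step 1: m = 0.681500, f(m) = 0.373862 > 0 → root in [0.681500, 1.230000]
step 2: m = 0.955750, f(m) = 0.012148 > 0 → root in [0.955750, 1.230000]
step 3: m = 1.092875, f(m) = -0.185955 < 0 → root in [0.955750, 1.092875]
step 4: m = 1.024312, f(m) = -0.085682 < 0 → root in [0.955750, 1.024312]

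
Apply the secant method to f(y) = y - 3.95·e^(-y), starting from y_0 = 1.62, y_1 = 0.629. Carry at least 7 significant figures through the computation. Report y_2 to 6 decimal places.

1.261164

f(y_0) = 0.838300, f(y_1) = -1.476842
y_2 = 0.629000 - (-1.476842)·(0.629000 - 1.620000)/(-1.476842 - (0.838300)) = 1.261164; f(y_2) = 0.142035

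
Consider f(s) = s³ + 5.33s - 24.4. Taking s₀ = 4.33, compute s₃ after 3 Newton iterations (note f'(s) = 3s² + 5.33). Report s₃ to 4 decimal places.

Newton update: s ← s − f(s)/f'(s).
s_0 = 4.330000: f = 79.861637, f' = 61.576700 → s_1 = 4.330000 - (79.861637)/(61.576700) = 3.033054
s_1 = 3.033054: f = 19.668515, f' = 32.928255 → s_2 = 3.033054 - (19.668515)/(32.928255) = 2.435740
s_2 = 2.435740: f = 3.033326, f' = 23.128489 → s_3 = 2.435740 - (3.033326)/(23.128489) = 2.304589

2.3046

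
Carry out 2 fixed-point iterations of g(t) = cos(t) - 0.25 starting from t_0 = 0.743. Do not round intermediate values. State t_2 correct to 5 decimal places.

0.63400

t_1 = g(0.743000) = 0.486442
t_2 = g(0.486442) = 0.634002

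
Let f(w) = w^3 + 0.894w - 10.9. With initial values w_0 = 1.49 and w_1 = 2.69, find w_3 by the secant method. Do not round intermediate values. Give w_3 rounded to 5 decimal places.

2.04548

Secant update: w_(k+1) = w_k − f(w_k)·(w_k − w_(k-1))/(f(w_k) − f(w_(k-1))).
f(w_0) = -6.259991, f(w_1) = 10.969969
w_2 = 2.690000 - (10.969969)·(2.690000 - 1.490000)/(10.969969 - (-6.259991)) = 1.925984; f(w_2) = -2.033896
w_3 = 1.925984 - (-2.033896)·(1.925984 - 2.690000)/(-2.033896 - (10.969969)) = 2.045482; f(w_3) = -0.513055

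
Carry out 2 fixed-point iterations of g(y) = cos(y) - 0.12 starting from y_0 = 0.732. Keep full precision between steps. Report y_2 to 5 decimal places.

0.69164

y_1 = g(0.732000) = 0.623839
y_2 = g(0.623839) = 0.691642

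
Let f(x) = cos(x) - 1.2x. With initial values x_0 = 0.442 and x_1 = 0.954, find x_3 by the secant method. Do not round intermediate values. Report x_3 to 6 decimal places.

f(x_0) = 0.373498, f(x_1) = -0.566375
x_2 = 0.954000 - (-0.566375)·(0.954000 - 0.442000)/(-0.566375 - (0.373498)) = 0.645465; f(x_2) = 0.024263
x_3 = 0.645465 - (0.024263)·(0.645465 - 0.954000)/(0.024263 - (-0.566375)) = 0.658139; f(x_3) = 0.001365

0.658139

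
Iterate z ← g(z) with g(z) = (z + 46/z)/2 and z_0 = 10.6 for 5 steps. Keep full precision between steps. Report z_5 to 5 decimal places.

6.78233

z_1 = g(10.600000) = 7.469811
z_2 = g(7.469811) = 6.813966
z_3 = g(6.813966) = 6.782403
z_4 = g(6.782403) = 6.782330
z_5 = g(6.782330) = 6.782330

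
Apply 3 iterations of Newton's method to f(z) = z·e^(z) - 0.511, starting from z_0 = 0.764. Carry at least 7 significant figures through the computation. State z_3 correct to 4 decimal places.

f'(z) = (z + 1)·e^(z)
z_0 = 0.764000: f = 1.129191, f' = 3.787037 → z_1 = 0.764000 - (1.129191)/(3.787037) = 0.465827
z_1 = 0.465827: f = 0.231218, f' = 2.335550 → z_2 = 0.465827 - (0.231218)/(2.335550) = 0.366828
z_2 = 0.366828: f = 0.018388, f' = 1.972538 → z_3 = 0.366828 - (0.018388)/(1.972538) = 0.357506

0.3575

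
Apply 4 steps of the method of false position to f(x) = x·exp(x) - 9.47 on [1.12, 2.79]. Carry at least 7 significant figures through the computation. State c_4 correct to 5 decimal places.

False-position update: c = (a·f(b) − b·f(a))/(f(b) − f(a)); replace the endpoint whose sign matches f(c).
f(1.120000) = -6.037363, f(2.790000) = 35.954045
step 1: c = 1.360106, f(c) = -4.170201 < 0 → new bracket [1.360106, 2.790000]
step 2: c = 1.508718, f(c) = -2.649188 < 0 → new bracket [1.508718, 2.790000]
step 3: c = 1.596647, f(c) = -1.588221 < 0 → new bracket [1.596647, 2.790000]
step 4: c = 1.647132, f(c) = -0.917977 < 0 → new bracket [1.647132, 2.790000]

1.64713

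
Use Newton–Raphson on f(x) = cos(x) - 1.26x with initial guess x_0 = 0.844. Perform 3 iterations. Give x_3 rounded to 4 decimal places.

f'(x) = -sin(x) - 1.26
x_0 = 0.844000: f = -0.398961, f' = -2.007307 → x_1 = 0.844000 - (-0.398961)/(-2.007307) = 0.645246
x_1 = 0.645246: f = -0.014057, f' = -1.861395 → x_2 = 0.645246 - (-0.014057)/(-1.861395) = 0.637694
x_2 = 0.637694: f = -0.000023, f' = -1.855344 → x_3 = 0.637694 - (-0.000023)/(-1.855344) = 0.637681

0.6377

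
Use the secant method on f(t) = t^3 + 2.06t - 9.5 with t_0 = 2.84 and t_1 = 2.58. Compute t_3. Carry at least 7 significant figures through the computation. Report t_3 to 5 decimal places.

1.86438

Secant update: t_(k+1) = t_k − f(t_k)·(t_k − t_(k-1))/(f(t_k) − f(t_(k-1))).
f(t_0) = 19.256704, f(t_1) = 12.988312
t_2 = 2.580000 - (12.988312)·(2.580000 - 2.840000)/(12.988312 - (19.256704)) = 2.041272; f(t_2) = 3.210568
t_3 = 2.041272 - (3.210568)·(2.041272 - 2.580000)/(3.210568 - (12.988312)) = 1.864378; f(t_3) = 0.821014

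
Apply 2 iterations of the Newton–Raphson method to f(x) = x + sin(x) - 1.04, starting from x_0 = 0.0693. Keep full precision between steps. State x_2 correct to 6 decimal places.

0.532380

Newton update: x ← x − f(x)/f'(x).
f'(x) = 1 + cos(x)
x_0 = 0.069300: f = -0.901455, f' = 1.997600 → x_1 = 0.069300 - (-0.901455)/(1.997600) = 0.520569
x_1 = 0.520569: f = -0.022057, f' = 1.867536 → x_2 = 0.520569 - (-0.022057)/(1.867536) = 0.532380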